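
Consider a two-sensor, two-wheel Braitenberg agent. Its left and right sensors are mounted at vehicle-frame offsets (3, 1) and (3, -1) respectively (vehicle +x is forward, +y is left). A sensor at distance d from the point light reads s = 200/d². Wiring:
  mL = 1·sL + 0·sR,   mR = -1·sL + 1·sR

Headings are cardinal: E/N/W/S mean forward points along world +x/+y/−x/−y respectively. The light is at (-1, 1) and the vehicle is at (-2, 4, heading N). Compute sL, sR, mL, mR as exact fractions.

left sensor world pos  = (-3, 7); dL² = 40
right sensor world pos = (-1, 7); dR² = 36
sL = 200/40 = 5
sR = 200/36 = 50/9
mL = 1·sL + 0·sR = 5
mR = -1·sL + 1·sR = 5/9

5 50/9 5 5/9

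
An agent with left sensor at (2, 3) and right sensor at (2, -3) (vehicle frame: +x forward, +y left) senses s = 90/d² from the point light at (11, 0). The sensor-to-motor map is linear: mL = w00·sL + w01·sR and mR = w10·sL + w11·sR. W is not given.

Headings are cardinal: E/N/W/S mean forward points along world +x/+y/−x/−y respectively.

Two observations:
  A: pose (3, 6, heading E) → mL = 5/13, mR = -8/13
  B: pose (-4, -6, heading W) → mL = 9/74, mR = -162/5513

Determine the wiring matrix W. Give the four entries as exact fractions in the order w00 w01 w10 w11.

1/2 0 1/2 -1/2

obs A: pose=(3,6,E) → sL=10/13, sR=2, mL=5/13, mR=-8/13
obs B: pose=(-4,-6,W) → sL=9/37, sR=45/149, mL=9/74, mR=-162/5513
sensor matrix S = [[10/13, 2], [9/37, 45/149]]; det S = -18216/71669
solve [mL_A; mL_B] = S·[w00; w01] and [mR_A; mR_B] = S·[w10; w11]:
  w00 = 1/2, w01 = 0, w10 = 1/2, w11 = -1/2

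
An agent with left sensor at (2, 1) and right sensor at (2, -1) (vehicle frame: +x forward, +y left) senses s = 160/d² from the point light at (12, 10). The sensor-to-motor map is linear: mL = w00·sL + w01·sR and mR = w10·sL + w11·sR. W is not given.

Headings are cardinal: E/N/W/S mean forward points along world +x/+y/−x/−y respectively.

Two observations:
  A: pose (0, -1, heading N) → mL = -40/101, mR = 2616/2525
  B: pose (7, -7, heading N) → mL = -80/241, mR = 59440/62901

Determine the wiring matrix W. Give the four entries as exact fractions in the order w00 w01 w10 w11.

0 -1/2 1 1/2

obs A: pose=(0,-1,N) → sL=16/25, sR=80/101, mL=-40/101, mR=2616/2525
obs B: pose=(7,-7,N) → sL=160/261, sR=160/241, mL=-80/241, mR=59440/62901
sensor matrix S = [[16/25, 80/101], [160/261, 160/241]]; det S = -1927168/31765005
solve [mL_A; mL_B] = S·[w00; w01] and [mR_A; mR_B] = S·[w10; w11]:
  w00 = 0, w01 = -1/2, w10 = 1, w11 = 1/2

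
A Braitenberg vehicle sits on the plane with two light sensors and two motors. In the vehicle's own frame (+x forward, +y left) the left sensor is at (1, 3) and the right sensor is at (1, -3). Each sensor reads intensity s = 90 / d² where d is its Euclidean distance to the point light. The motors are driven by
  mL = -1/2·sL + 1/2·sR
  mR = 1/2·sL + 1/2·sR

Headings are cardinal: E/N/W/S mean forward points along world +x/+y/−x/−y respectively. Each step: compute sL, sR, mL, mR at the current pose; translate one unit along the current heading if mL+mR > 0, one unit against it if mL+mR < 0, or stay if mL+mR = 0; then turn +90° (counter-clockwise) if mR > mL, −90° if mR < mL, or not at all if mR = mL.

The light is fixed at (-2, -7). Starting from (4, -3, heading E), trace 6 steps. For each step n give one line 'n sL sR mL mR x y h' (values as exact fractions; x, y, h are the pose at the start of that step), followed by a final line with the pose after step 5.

0 45/49 9/5 108/245 333/245 4 -3 E
1 90/41 18/25 -756/1025 1494/1025 5 -3 N
2 9/4 9/10 -27/40 63/40 5 -2 W
3 90/97 18/5 648/485 1098/485 4 -2 S
4 45/49 9/5 108/245 333/245 4 -3 E
5 90/41 18/25 -756/1025 1494/1025 5 -3 N
final 5 -2 W

n=0: pose=(4,-3,E); sL=45/49, sR=9/5; mL=108/245, mR=333/245; mL+mR=9/5 → advance +1; mR−mL=45/49 → turn +1·90°
n=1: pose=(5,-3,N); sL=90/41, sR=18/25; mL=-756/1025, mR=1494/1025; mL+mR=18/25 → advance +1; mR−mL=90/41 → turn +1·90°
n=2: pose=(5,-2,W); sL=9/4, sR=9/10; mL=-27/40, mR=63/40; mL+mR=9/10 → advance +1; mR−mL=9/4 → turn +1·90°
n=3: pose=(4,-2,S); sL=90/97, sR=18/5; mL=648/485, mR=1098/485; mL+mR=18/5 → advance +1; mR−mL=90/97 → turn +1·90°
n=4: pose=(4,-3,E); sL=45/49, sR=9/5; mL=108/245, mR=333/245; mL+mR=9/5 → advance +1; mR−mL=45/49 → turn +1·90°
n=5: pose=(5,-3,N); sL=90/41, sR=18/25; mL=-756/1025, mR=1494/1025; mL+mR=18/25 → advance +1; mR−mL=90/41 → turn +1·90°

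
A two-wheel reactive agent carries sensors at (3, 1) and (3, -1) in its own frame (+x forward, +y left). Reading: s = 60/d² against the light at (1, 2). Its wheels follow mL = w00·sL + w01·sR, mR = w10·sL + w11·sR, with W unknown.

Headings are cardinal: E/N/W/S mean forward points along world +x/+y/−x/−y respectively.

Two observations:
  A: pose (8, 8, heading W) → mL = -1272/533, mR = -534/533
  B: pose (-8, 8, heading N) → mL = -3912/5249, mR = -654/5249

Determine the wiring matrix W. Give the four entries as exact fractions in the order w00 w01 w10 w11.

obs A: pose=(8,8,W) → sL=60/41, sR=12/13, mL=-1272/533, mR=-534/533
obs B: pose=(-8,8,N) → sL=60/181, sR=12/29, mL=-3912/5249, mR=-654/5249
sensor matrix S = [[60/41, 12/13], [60/181, 12/29]]; det S = 838080/2797717
solve [mL_A; mL_B] = S·[w00; w01] and [mR_A; mR_B] = S·[w10; w11]:
  w00 = -1, w01 = -1, w10 = -1, w11 = 1/2

-1 -1 -1 1/2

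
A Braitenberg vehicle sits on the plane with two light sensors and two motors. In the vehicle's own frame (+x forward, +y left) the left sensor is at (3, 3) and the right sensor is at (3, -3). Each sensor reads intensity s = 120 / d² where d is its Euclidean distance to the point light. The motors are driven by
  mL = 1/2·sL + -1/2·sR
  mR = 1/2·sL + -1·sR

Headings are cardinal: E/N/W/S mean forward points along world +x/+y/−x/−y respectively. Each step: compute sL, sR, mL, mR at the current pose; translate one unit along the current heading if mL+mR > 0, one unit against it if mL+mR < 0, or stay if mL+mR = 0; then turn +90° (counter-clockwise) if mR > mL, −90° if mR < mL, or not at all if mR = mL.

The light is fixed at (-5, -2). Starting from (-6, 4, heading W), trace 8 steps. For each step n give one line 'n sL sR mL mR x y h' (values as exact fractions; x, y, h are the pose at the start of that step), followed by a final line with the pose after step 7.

0 24/5 120/97 864/485 564/485 -6 4 W
1 60/53 60/41 -360/2173 -1950/2173 -7 4 N
2 24/13 24 -144/13 -300/13 -7 3 E
3 30 3 27/2 12 -8 3 S
4 120/37 24/17 576/629 132/629 -8 2 W
5 60/49 12/5 -144/245 -438/245 -9 2 N
6 120/37 120 -2160/37 -4380/37 -9 1 E
7 30 15/8 225/16 105/8 -10 1 S
final -10 0 W

n=0: pose=(-6,4,W); sL=24/5, sR=120/97; mL=864/485, mR=564/485; mL+mR=1428/485 → advance +1; mR−mL=-60/97 → turn -1·90°
n=1: pose=(-7,4,N); sL=60/53, sR=60/41; mL=-360/2173, mR=-1950/2173; mL+mR=-2310/2173 → advance -1; mR−mL=-30/41 → turn -1·90°
n=2: pose=(-7,3,E); sL=24/13, sR=24; mL=-144/13, mR=-300/13; mL+mR=-444/13 → advance -1; mR−mL=-12 → turn -1·90°
n=3: pose=(-8,3,S); sL=30, sR=3; mL=27/2, mR=12; mL+mR=51/2 → advance +1; mR−mL=-3/2 → turn -1·90°
n=4: pose=(-8,2,W); sL=120/37, sR=24/17; mL=576/629, mR=132/629; mL+mR=708/629 → advance +1; mR−mL=-12/17 → turn -1·90°
n=5: pose=(-9,2,N); sL=60/49, sR=12/5; mL=-144/245, mR=-438/245; mL+mR=-582/245 → advance -1; mR−mL=-6/5 → turn -1·90°
n=6: pose=(-9,1,E); sL=120/37, sR=120; mL=-2160/37, mR=-4380/37; mL+mR=-6540/37 → advance -1; mR−mL=-60 → turn -1·90°
n=7: pose=(-10,1,S); sL=30, sR=15/8; mL=225/16, mR=105/8; mL+mR=435/16 → advance +1; mR−mL=-15/16 → turn -1·90°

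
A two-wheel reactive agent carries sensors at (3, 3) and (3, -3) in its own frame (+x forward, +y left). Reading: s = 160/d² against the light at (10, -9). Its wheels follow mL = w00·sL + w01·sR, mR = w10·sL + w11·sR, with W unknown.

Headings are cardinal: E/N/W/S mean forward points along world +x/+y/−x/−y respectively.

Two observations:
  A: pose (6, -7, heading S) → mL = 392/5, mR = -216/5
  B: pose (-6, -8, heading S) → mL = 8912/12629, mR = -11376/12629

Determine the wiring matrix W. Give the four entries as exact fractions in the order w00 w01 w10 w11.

obs A: pose=(6,-7,S) → sL=80, sR=16/5, mL=392/5, mR=-216/5
obs B: pose=(-6,-8,S) → sL=160/173, sR=32/73, mL=8912/12629, mR=-11376/12629
sensor matrix S = [[80, 16/5], [160/173, 32/73]]; det S = 405504/12629
solve [mL_A; mL_B] = S·[w00; w01] and [mR_A; mR_B] = S·[w10; w11]:
  w00 = 1, w01 = -1/2, w10 = -1/2, w11 = -1

1 -1/2 -1/2 -1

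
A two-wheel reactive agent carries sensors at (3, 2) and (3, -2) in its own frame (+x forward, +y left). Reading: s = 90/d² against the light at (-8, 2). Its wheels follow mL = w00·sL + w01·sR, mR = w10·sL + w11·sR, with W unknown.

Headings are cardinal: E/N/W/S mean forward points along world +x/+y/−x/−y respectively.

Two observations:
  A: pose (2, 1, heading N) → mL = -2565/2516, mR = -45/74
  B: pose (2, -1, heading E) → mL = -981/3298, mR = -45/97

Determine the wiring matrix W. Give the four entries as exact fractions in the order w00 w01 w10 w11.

-1 1/2 0 -1

obs A: pose=(2,1,N) → sL=45/34, sR=45/74, mL=-2565/2516, mR=-45/74
obs B: pose=(2,-1,E) → sL=9/17, sR=45/97, mL=-981/3298, mR=-45/97
sensor matrix S = [[45/34, 45/74], [9/17, 45/97]]; det S = 17820/61013
solve [mL_A; mL_B] = S·[w00; w01] and [mR_A; mR_B] = S·[w10; w11]:
  w00 = -1, w01 = 1/2, w10 = 0, w11 = -1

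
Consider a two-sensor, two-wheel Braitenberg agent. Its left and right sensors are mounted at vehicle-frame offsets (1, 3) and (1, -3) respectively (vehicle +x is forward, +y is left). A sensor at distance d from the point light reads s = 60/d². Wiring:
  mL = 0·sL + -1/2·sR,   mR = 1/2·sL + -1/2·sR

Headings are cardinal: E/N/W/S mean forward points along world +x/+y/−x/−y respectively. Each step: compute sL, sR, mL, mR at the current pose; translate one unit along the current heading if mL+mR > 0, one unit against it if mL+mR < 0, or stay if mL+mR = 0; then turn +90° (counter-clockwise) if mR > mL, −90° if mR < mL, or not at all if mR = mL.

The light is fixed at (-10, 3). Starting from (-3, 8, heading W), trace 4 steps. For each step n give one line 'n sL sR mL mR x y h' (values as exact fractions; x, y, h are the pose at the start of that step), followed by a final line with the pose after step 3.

n=0: pose=(-3,8,W); sL=3/2, sR=3/5; mL=-3/10, mR=9/20; mL+mR=3/20 → advance +1; mR−mL=3/4 → turn +1·90°
n=1: pose=(-4,8,S); sL=60/97, sR=12/5; mL=-6/5, mR=-432/485; mL+mR=-1014/485 → advance -1; mR−mL=30/97 → turn +1·90°
n=2: pose=(-4,9,E); sL=6/13, sR=30/29; mL=-15/29, mR=-108/377; mL+mR=-303/377 → advance -1; mR−mL=3/13 → turn +1·90°
n=3: pose=(-5,9,N); sL=60/53, sR=60/113; mL=-30/113, mR=1800/5989; mL+mR=210/5989 → advance +1; mR−mL=30/53 → turn +1·90°

0 3/2 3/5 -3/10 9/20 -3 8 W
1 60/97 12/5 -6/5 -432/485 -4 8 S
2 6/13 30/29 -15/29 -108/377 -4 9 E
3 60/53 60/113 -30/113 1800/5989 -5 9 N
final -5 10 W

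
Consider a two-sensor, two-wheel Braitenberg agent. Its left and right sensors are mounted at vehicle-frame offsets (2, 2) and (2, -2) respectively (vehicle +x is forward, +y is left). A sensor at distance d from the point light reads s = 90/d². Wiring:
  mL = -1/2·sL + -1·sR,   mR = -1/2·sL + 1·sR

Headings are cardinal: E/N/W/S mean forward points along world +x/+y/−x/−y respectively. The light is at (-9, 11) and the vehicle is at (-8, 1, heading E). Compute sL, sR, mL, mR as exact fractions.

90/73 10/17 -1495/1241 -35/1241

left sensor world pos  = (-6, 3); dL² = 73
right sensor world pos = (-6, -1); dR² = 153
sL = 90/73 = 90/73
sR = 90/153 = 10/17
mL = -1/2·sL + -1·sR = -1495/1241
mR = -1/2·sL + 1·sR = -35/1241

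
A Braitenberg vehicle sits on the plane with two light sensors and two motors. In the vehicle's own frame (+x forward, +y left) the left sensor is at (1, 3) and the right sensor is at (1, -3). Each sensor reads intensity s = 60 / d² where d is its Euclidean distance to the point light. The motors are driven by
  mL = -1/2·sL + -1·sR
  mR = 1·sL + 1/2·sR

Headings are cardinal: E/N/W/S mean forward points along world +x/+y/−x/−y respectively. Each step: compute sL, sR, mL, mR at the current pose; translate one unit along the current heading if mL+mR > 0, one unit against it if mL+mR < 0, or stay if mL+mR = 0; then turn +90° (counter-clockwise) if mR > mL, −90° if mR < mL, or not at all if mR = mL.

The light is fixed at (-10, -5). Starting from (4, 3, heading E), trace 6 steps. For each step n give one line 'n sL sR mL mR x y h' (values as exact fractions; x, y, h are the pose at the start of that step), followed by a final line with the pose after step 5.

0 30/173 6/25 -1413/4325 1269/4325 4 3 E
1 60/181 60/337 -20970/60997 25650/60997 3 3 N
2 1/3 5/24 -3/8 7/16 3 4 W
3 60/289 12/29 -4338/8381 3474/8381 2 4 S
4 30/169 30/109 -6705/18421 5805/18421 2 5 E
5 12/37 60/317 -4122/11729 4914/11729 1 5 N
final 1 6 W

n=0: pose=(4,3,E); sL=30/173, sR=6/25; mL=-1413/4325, mR=1269/4325; mL+mR=-144/4325 → advance -1; mR−mL=2682/4325 → turn +1·90°
n=1: pose=(3,3,N); sL=60/181, sR=60/337; mL=-20970/60997, mR=25650/60997; mL+mR=4680/60997 → advance +1; mR−mL=46620/60997 → turn +1·90°
n=2: pose=(3,4,W); sL=1/3, sR=5/24; mL=-3/8, mR=7/16; mL+mR=1/16 → advance +1; mR−mL=13/16 → turn +1·90°
n=3: pose=(2,4,S); sL=60/289, sR=12/29; mL=-4338/8381, mR=3474/8381; mL+mR=-864/8381 → advance -1; mR−mL=7812/8381 → turn +1·90°
n=4: pose=(2,5,E); sL=30/169, sR=30/109; mL=-6705/18421, mR=5805/18421; mL+mR=-900/18421 → advance -1; mR−mL=12510/18421 → turn +1·90°
n=5: pose=(1,5,N); sL=12/37, sR=60/317; mL=-4122/11729, mR=4914/11729; mL+mR=792/11729 → advance +1; mR−mL=9036/11729 → turn +1·90°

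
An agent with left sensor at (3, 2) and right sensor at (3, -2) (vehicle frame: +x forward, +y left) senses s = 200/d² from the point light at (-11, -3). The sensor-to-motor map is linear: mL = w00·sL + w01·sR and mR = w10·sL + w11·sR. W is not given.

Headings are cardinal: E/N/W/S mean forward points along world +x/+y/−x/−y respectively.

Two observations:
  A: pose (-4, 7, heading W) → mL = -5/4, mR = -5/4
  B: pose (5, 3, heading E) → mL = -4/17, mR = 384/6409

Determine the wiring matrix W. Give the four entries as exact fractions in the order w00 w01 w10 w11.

-1/2 0 -1 1

obs A: pose=(-4,7,W) → sL=5/2, sR=5/4, mL=-5/4, mR=-5/4
obs B: pose=(5,3,E) → sL=8/17, sR=200/377, mL=-4/17, mR=384/6409
sensor matrix S = [[5/2, 5/4], [8/17, 200/377]]; det S = 4730/6409
solve [mL_A; mL_B] = S·[w00; w01] and [mR_A; mR_B] = S·[w10; w11]:
  w00 = -1/2, w01 = 0, w10 = -1, w11 = 1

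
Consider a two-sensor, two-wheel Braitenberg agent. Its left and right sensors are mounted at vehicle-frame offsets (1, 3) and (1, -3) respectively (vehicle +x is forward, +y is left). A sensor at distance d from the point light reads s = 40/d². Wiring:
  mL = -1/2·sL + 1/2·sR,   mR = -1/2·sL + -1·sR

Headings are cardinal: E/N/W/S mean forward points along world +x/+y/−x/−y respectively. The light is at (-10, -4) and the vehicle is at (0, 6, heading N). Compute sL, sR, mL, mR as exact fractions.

4/17 4/29 -24/493 -126/493

left sensor world pos  = (-3, 7); dL² = 170
right sensor world pos = (3, 7); dR² = 290
sL = 40/170 = 4/17
sR = 40/290 = 4/29
mL = -1/2·sL + 1/2·sR = -24/493
mR = -1/2·sL + -1·sR = -126/493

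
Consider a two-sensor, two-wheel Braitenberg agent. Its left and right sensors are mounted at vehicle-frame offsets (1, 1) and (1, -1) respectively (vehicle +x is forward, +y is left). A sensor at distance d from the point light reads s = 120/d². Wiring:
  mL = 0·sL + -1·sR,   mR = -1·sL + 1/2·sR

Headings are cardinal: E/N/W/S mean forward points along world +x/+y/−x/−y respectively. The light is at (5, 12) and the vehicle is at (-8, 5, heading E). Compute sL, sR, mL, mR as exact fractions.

2/3 15/26 -15/26 -59/156

left sensor world pos  = (-7, 6); dL² = 180
right sensor world pos = (-7, 4); dR² = 208
sL = 120/180 = 2/3
sR = 120/208 = 15/26
mL = 0·sL + -1·sR = -15/26
mR = -1·sL + 1/2·sR = -59/156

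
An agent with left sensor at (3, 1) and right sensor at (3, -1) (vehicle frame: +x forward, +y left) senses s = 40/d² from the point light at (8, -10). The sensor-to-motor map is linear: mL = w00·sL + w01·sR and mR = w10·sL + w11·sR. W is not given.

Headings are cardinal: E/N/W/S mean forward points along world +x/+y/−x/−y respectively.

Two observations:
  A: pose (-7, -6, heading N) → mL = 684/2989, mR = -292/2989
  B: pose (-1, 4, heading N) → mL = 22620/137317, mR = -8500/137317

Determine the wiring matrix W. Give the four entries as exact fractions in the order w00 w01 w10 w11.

1/2 1 1/2 -1

obs A: pose=(-7,-6,N) → sL=8/61, sR=8/49, mL=684/2989, mR=-292/2989
obs B: pose=(-1,4,N) → sL=40/389, sR=40/353, mL=22620/137317, mR=-8500/137317
sensor matrix S = [[8/61, 8/49], [40/389, 40/353]]; det S = -791040/410440513
solve [mL_A; mL_B] = S·[w00; w01] and [mR_A; mR_B] = S·[w10; w11]:
  w00 = 1/2, w01 = 1, w10 = 1/2, w11 = -1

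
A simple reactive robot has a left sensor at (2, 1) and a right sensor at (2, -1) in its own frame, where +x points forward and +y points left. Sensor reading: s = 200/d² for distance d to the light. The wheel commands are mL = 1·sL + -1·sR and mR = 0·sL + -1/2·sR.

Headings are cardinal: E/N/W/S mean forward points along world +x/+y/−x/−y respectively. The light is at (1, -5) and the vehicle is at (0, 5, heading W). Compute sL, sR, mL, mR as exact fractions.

left sensor world pos  = (-2, 4); dL² = 90
right sensor world pos = (-2, 6); dR² = 130
sL = 200/90 = 20/9
sR = 200/130 = 20/13
mL = 1·sL + -1·sR = 80/117
mR = 0·sL + -1/2·sR = -10/13

20/9 20/13 80/117 -10/13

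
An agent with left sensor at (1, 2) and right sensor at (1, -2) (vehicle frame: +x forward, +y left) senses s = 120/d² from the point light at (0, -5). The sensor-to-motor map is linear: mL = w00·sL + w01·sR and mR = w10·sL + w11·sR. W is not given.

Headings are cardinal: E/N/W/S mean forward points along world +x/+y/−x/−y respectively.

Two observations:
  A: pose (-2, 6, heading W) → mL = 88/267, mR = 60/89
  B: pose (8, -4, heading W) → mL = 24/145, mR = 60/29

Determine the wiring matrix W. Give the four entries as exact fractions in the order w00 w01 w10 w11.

obs A: pose=(-2,6,W) → sL=4/3, sR=60/89, mL=88/267, mR=60/89
obs B: pose=(8,-4,W) → sL=12/5, sR=60/29, mL=24/145, mR=60/29
sensor matrix S = [[4/3, 60/89], [12/5, 60/29]]; det S = 2944/2581
solve [mL_A; mL_B] = S·[w00; w01] and [mR_A; mR_B] = S·[w10; w11]:
  w00 = 1/2, w01 = -1/2, w10 = 0, w11 = 1

1/2 -1/2 0 1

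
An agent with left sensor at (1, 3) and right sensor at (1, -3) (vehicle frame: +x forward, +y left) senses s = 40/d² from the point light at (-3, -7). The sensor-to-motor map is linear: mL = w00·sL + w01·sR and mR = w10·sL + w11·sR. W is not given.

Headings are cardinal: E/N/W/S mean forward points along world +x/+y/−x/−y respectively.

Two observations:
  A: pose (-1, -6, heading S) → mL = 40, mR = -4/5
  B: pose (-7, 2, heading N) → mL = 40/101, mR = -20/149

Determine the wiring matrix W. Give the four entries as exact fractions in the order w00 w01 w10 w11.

obs A: pose=(-1,-6,S) → sL=8/5, sR=40, mL=40, mR=-4/5
obs B: pose=(-7,2,N) → sL=40/149, sR=40/101, mL=40/101, mR=-20/149
sensor matrix S = [[8/5, 40], [40/149, 40/101]]; det S = -152064/15049
solve [mL_A; mL_B] = S·[w00; w01] and [mR_A; mR_B] = S·[w10; w11]:
  w00 = 0, w01 = 1, w10 = -1/2, w11 = 0

0 1 -1/2 0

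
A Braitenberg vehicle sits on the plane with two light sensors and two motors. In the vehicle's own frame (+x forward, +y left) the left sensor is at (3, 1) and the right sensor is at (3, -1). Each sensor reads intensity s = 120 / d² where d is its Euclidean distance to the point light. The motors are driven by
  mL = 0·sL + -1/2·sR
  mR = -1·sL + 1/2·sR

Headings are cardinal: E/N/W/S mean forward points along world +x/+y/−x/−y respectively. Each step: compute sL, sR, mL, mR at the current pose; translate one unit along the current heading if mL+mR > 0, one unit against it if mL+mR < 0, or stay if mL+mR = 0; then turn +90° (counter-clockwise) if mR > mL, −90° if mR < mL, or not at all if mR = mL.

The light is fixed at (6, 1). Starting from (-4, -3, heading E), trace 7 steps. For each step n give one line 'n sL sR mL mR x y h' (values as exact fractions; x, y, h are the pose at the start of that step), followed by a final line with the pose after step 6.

n=0: pose=(-4,-3,E); sL=60/29, sR=60/37; mL=-30/37, mR=-1350/1073; mL+mR=-60/29 → advance -1; mR−mL=-480/1073 → turn -1·90°
n=1: pose=(-5,-3,S); sL=120/149, sR=120/193; mL=-60/193, mR=-14220/28757; mL+mR=-120/149 → advance -1; mR−mL=-5280/28757 → turn -1·90°
n=2: pose=(-5,-2,W); sL=30/53, sR=3/5; mL=-3/10, mR=-141/530; mL+mR=-30/53 → advance -1; mR−mL=9/265 → turn +1·90°
n=3: pose=(-4,-2,S); sL=40/39, sR=120/157; mL=-60/157, mR=-3940/6123; mL+mR=-40/39 → advance -1; mR−mL=-1600/6123 → turn -1·90°
n=4: pose=(-4,-1,W); sL=60/89, sR=12/17; mL=-6/17, mR=-486/1513; mL+mR=-60/89 → advance -1; mR−mL=48/1513 → turn +1·90°
n=5: pose=(-3,-1,S); sL=120/89, sR=24/25; mL=-12/25, mR=-1932/2225; mL+mR=-120/89 → advance -1; mR−mL=-864/2225 → turn -1·90°
n=6: pose=(-3,0,W); sL=30/37, sR=5/6; mL=-5/12, mR=-175/444; mL+mR=-30/37 → advance -1; mR−mL=5/222 → turn +1·90°

0 60/29 60/37 -30/37 -1350/1073 -4 -3 E
1 120/149 120/193 -60/193 -14220/28757 -5 -3 S
2 30/53 3/5 -3/10 -141/530 -5 -2 W
3 40/39 120/157 -60/157 -3940/6123 -4 -2 S
4 60/89 12/17 -6/17 -486/1513 -4 -1 W
5 120/89 24/25 -12/25 -1932/2225 -3 -1 S
6 30/37 5/6 -5/12 -175/444 -3 0 W
final -2 0 S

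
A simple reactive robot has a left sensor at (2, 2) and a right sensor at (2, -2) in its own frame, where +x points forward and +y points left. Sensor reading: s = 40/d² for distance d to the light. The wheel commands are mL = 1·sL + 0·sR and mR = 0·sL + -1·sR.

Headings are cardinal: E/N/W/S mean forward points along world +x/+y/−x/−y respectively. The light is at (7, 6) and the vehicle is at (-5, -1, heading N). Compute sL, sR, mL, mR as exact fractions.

40/221 8/25 40/221 -8/25

left sensor world pos  = (-7, 1); dL² = 221
right sensor world pos = (-3, 1); dR² = 125
sL = 40/221 = 40/221
sR = 40/125 = 8/25
mL = 1·sL + 0·sR = 40/221
mR = 0·sL + -1·sR = -8/25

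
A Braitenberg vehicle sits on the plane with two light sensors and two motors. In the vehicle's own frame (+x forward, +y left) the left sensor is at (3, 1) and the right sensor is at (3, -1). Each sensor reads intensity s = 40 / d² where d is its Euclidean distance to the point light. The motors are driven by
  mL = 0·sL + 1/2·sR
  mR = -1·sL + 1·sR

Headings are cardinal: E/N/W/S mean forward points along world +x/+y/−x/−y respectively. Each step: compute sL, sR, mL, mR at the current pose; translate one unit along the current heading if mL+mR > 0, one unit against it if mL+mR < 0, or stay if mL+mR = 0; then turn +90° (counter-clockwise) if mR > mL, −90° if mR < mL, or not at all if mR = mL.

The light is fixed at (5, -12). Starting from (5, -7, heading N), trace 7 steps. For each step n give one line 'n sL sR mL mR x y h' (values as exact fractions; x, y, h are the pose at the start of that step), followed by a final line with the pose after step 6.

0 8/13 8/13 4/13 0 5 -7 N
1 20/29 20/17 10/17 240/493 5 -6 E
2 40/13 40/9 20/9 160/117 6 -6 S
3 2 1 1/2 -1 6 -7 W
4 8/13 40/73 20/73 -64/949 7 -7 N
5 20/37 4/5 2/5 48/185 7 -6 E
6 8/5 40/13 20/13 96/65 8 -6 S
final 8 -7 W

n=0: pose=(5,-7,N); sL=8/13, sR=8/13; mL=4/13, mR=0; mL+mR=4/13 → advance +1; mR−mL=-4/13 → turn -1·90°
n=1: pose=(5,-6,E); sL=20/29, sR=20/17; mL=10/17, mR=240/493; mL+mR=530/493 → advance +1; mR−mL=-50/493 → turn -1·90°
n=2: pose=(6,-6,S); sL=40/13, sR=40/9; mL=20/9, mR=160/117; mL+mR=140/39 → advance +1; mR−mL=-100/117 → turn -1·90°
n=3: pose=(6,-7,W); sL=2, sR=1; mL=1/2, mR=-1; mL+mR=-1/2 → advance -1; mR−mL=-3/2 → turn -1·90°
n=4: pose=(7,-7,N); sL=8/13, sR=40/73; mL=20/73, mR=-64/949; mL+mR=196/949 → advance +1; mR−mL=-324/949 → turn -1·90°
n=5: pose=(7,-6,E); sL=20/37, sR=4/5; mL=2/5, mR=48/185; mL+mR=122/185 → advance +1; mR−mL=-26/185 → turn -1·90°
n=6: pose=(8,-6,S); sL=8/5, sR=40/13; mL=20/13, mR=96/65; mL+mR=196/65 → advance +1; mR−mL=-4/65 → turn -1·90°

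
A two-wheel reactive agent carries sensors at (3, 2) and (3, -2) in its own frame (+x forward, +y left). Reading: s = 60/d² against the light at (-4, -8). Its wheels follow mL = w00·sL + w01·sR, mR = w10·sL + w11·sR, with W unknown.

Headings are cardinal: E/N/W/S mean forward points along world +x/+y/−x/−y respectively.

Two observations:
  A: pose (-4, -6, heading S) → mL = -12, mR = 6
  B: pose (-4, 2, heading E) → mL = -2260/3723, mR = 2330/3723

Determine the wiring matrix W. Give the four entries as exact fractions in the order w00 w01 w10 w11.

obs A: pose=(-4,-6,S) → sL=12, sR=12, mL=-12, mR=6
obs B: pose=(-4,2,E) → sL=20/51, sR=60/73, mL=-2260/3723, mR=2330/3723
sensor matrix S = [[12, 12], [20/51, 60/73]]; det S = 6400/1241
solve [mL_A; mL_B] = S·[w00; w01] and [mR_A; mR_B] = S·[w10; w11]:
  w00 = -1/2, w01 = -1/2, w10 = -1/2, w11 = 1

-1/2 -1/2 -1/2 1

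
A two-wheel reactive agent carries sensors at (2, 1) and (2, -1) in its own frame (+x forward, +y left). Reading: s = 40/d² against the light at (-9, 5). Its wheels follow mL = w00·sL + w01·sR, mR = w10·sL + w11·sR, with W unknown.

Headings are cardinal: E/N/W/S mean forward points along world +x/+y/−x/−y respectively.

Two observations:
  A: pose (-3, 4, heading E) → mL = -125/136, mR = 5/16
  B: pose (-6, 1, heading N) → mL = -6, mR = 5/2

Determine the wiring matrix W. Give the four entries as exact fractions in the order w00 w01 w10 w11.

-1 -1/2 1/2 0

obs A: pose=(-3,4,E) → sL=5/8, sR=10/17, mL=-125/136, mR=5/16
obs B: pose=(-6,1,N) → sL=5, sR=2, mL=-6, mR=5/2
sensor matrix S = [[5/8, 10/17], [5, 2]]; det S = -115/68
solve [mL_A; mL_B] = S·[w00; w01] and [mR_A; mR_B] = S·[w10; w11]:
  w00 = -1, w01 = -1/2, w10 = 1/2, w11 = 0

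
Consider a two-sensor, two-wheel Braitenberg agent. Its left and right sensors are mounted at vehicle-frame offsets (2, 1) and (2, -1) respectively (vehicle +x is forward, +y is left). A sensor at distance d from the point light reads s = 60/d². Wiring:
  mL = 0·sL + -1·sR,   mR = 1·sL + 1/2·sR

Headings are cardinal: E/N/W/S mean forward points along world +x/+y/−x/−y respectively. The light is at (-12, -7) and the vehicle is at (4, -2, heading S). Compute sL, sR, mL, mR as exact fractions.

left sensor world pos  = (5, -4); dL² = 298
right sensor world pos = (3, -4); dR² = 234
sL = 60/298 = 30/149
sR = 60/234 = 10/39
mL = 0·sL + -1·sR = -10/39
mR = 1·sL + 1/2·sR = 1915/5811

30/149 10/39 -10/39 1915/5811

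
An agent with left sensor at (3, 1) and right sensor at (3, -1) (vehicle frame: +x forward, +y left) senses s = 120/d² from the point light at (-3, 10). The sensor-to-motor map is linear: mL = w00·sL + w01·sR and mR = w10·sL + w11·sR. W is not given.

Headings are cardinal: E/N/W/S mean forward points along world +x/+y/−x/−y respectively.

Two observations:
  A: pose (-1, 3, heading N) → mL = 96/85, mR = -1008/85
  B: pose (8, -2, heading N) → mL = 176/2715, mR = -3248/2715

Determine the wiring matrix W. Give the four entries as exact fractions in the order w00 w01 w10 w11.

1/2 -1/2 -1 -1

obs A: pose=(-1,3,N) → sL=120/17, sR=24/5, mL=96/85, mR=-1008/85
obs B: pose=(8,-2,N) → sL=120/181, sR=8/15, mL=176/2715, mR=-3248/2715
sensor matrix S = [[120/17, 24/5], [120/181, 8/15]]; det S = 1792/3077
solve [mL_A; mL_B] = S·[w00; w01] and [mR_A; mR_B] = S·[w10; w11]:
  w00 = 1/2, w01 = -1/2, w10 = -1, w11 = -1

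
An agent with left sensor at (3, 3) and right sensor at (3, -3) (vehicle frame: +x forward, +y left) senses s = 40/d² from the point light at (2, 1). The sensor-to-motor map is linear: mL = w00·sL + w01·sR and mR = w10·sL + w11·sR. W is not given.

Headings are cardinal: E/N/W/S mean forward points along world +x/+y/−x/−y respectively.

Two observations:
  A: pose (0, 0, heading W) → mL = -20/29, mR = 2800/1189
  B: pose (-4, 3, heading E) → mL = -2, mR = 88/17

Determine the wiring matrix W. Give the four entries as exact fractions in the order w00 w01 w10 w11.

obs A: pose=(0,0,W) → sL=40/41, sR=40/29, mL=-20/29, mR=2800/1189
obs B: pose=(-4,3,E) → sL=20/17, sR=4, mL=-2, mR=88/17
sensor matrix S = [[40/41, 40/29], [20/17, 4]]; det S = 46080/20213
solve [mL_A; mL_B] = S·[w00; w01] and [mR_A; mR_B] = S·[w10; w11]:
  w00 = 0, w01 = -1/2, w10 = 1, w11 = 1

0 -1/2 1 1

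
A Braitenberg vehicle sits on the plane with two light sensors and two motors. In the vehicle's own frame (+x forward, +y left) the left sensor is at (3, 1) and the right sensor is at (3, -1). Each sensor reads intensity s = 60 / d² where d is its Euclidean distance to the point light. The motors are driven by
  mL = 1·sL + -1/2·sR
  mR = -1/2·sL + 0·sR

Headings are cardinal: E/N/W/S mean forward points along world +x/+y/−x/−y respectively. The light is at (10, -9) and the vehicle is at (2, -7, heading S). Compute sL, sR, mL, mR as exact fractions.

left sensor world pos  = (3, -10); dL² = 50
right sensor world pos = (1, -10); dR² = 82
sL = 60/50 = 6/5
sR = 60/82 = 30/41
mL = 1·sL + -1/2·sR = 171/205
mR = -1/2·sL + 0·sR = -3/5

6/5 30/41 171/205 -3/5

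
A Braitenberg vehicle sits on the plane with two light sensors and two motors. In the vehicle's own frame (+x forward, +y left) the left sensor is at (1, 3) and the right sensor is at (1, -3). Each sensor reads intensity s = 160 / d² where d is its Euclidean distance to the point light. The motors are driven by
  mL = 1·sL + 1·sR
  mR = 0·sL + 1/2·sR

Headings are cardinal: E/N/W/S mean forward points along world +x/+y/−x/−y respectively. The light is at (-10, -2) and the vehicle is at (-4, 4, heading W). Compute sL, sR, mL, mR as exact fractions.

left sensor world pos  = (-5, 1); dL² = 34
right sensor world pos = (-5, 7); dR² = 106
sL = 160/34 = 80/17
sR = 160/106 = 80/53
mL = 1·sL + 1·sR = 5600/901
mR = 0·sL + 1/2·sR = 40/53

80/17 80/53 5600/901 40/53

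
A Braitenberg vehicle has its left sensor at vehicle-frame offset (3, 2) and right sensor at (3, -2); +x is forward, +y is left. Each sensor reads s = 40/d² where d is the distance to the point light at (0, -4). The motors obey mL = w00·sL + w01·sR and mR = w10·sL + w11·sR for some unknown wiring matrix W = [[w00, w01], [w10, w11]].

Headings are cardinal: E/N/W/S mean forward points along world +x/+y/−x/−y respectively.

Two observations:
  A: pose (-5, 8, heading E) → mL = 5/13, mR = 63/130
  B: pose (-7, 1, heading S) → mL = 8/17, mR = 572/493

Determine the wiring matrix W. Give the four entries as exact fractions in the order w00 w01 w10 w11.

0 1 1/2 1

obs A: pose=(-5,8,E) → sL=1/5, sR=5/13, mL=5/13, mR=63/130
obs B: pose=(-7,1,S) → sL=40/29, sR=8/17, mL=8/17, mR=572/493
sensor matrix S = [[1/5, 5/13], [40/29, 8/17]]; det S = -13984/32045
solve [mL_A; mL_B] = S·[w00; w01] and [mR_A; mR_B] = S·[w10; w11]:
  w00 = 0, w01 = 1, w10 = 1/2, w11 = 1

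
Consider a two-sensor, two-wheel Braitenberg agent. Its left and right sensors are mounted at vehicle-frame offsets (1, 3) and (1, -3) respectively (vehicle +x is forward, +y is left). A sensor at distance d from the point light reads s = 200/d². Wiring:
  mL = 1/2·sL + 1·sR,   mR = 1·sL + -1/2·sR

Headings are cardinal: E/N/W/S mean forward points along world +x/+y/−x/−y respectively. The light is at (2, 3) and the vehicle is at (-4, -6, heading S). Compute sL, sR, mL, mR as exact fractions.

200/109 200/181 39900/19729 25300/19729

left sensor world pos  = (-1, -7); dL² = 109
right sensor world pos = (-7, -7); dR² = 181
sL = 200/109 = 200/109
sR = 200/181 = 200/181
mL = 1/2·sL + 1·sR = 39900/19729
mR = 1·sL + -1/2·sR = 25300/19729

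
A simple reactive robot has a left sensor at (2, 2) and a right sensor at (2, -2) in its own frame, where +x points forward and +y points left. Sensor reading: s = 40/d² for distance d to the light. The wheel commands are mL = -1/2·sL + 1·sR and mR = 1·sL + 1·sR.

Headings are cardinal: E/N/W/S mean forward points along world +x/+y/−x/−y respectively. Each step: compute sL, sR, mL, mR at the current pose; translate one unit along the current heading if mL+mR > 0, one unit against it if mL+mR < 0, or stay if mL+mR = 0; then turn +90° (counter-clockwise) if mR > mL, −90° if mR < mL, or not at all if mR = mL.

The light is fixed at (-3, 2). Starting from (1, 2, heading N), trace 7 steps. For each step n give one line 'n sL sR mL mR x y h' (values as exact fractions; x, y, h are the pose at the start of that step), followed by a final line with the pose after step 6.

0 5 1 -3/2 6 1 2 N
1 8 40/13 -12/13 144/13 1 3 W
2 20/13 20 250/13 280/13 0 3 S
3 40/29 40/29 20/29 80/29 0 2 E
4 5 1 -3/2 6 1 2 N
5 8 40/13 -12/13 144/13 1 3 W
6 20/13 20 250/13 280/13 0 3 S
final 0 2 E

n=0: pose=(1,2,N); sL=5, sR=1; mL=-3/2, mR=6; mL+mR=9/2 → advance +1; mR−mL=15/2 → turn +1·90°
n=1: pose=(1,3,W); sL=8, sR=40/13; mL=-12/13, mR=144/13; mL+mR=132/13 → advance +1; mR−mL=12 → turn +1·90°
n=2: pose=(0,3,S); sL=20/13, sR=20; mL=250/13, mR=280/13; mL+mR=530/13 → advance +1; mR−mL=30/13 → turn +1·90°
n=3: pose=(0,2,E); sL=40/29, sR=40/29; mL=20/29, mR=80/29; mL+mR=100/29 → advance +1; mR−mL=60/29 → turn +1·90°
n=4: pose=(1,2,N); sL=5, sR=1; mL=-3/2, mR=6; mL+mR=9/2 → advance +1; mR−mL=15/2 → turn +1·90°
n=5: pose=(1,3,W); sL=8, sR=40/13; mL=-12/13, mR=144/13; mL+mR=132/13 → advance +1; mR−mL=12 → turn +1·90°
n=6: pose=(0,3,S); sL=20/13, sR=20; mL=250/13, mR=280/13; mL+mR=530/13 → advance +1; mR−mL=30/13 → turn +1·90°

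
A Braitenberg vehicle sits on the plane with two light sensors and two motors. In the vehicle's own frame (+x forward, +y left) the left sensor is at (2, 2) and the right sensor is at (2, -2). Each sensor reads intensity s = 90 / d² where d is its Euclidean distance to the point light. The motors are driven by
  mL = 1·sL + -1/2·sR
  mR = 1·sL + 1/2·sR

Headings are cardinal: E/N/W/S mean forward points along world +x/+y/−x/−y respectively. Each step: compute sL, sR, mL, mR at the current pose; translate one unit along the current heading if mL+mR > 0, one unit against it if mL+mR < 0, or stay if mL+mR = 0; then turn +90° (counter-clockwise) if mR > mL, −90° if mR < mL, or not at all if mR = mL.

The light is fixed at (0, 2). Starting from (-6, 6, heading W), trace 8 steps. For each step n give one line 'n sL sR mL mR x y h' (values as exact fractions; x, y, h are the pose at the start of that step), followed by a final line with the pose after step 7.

0 45/34 9/10 297/340 603/340 -6 6 W
1 90/29 18/17 1269/493 1791/493 -7 6 S
2 9/5 45/13 9/130 459/130 -7 5 E
3 90/89 90/41 -315/3649 7695/3649 -6 5 N
4 45/34 9/10 297/340 603/340 -6 6 W
5 90/29 18/17 1269/493 1791/493 -7 6 S
6 9/5 45/13 9/130 459/130 -7 5 E
7 90/89 90/41 -315/3649 7695/3649 -6 5 N
final -6 6 W

n=0: pose=(-6,6,W); sL=45/34, sR=9/10; mL=297/340, mR=603/340; mL+mR=45/17 → advance +1; mR−mL=9/10 → turn +1·90°
n=1: pose=(-7,6,S); sL=90/29, sR=18/17; mL=1269/493, mR=1791/493; mL+mR=180/29 → advance +1; mR−mL=18/17 → turn +1·90°
n=2: pose=(-7,5,E); sL=9/5, sR=45/13; mL=9/130, mR=459/130; mL+mR=18/5 → advance +1; mR−mL=45/13 → turn +1·90°
n=3: pose=(-6,5,N); sL=90/89, sR=90/41; mL=-315/3649, mR=7695/3649; mL+mR=180/89 → advance +1; mR−mL=90/41 → turn +1·90°
n=4: pose=(-6,6,W); sL=45/34, sR=9/10; mL=297/340, mR=603/340; mL+mR=45/17 → advance +1; mR−mL=9/10 → turn +1·90°
n=5: pose=(-7,6,S); sL=90/29, sR=18/17; mL=1269/493, mR=1791/493; mL+mR=180/29 → advance +1; mR−mL=18/17 → turn +1·90°
n=6: pose=(-7,5,E); sL=9/5, sR=45/13; mL=9/130, mR=459/130; mL+mR=18/5 → advance +1; mR−mL=45/13 → turn +1·90°
n=7: pose=(-6,5,N); sL=90/89, sR=90/41; mL=-315/3649, mR=7695/3649; mL+mR=180/89 → advance +1; mR−mL=90/41 → turn +1·90°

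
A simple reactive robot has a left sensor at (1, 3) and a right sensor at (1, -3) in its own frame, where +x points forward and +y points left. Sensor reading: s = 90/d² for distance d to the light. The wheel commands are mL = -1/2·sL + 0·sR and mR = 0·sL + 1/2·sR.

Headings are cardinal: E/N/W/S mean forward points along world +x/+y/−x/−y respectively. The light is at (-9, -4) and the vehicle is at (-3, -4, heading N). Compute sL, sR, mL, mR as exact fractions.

9 45/41 -9/2 45/82

left sensor world pos  = (-6, -3); dL² = 10
right sensor world pos = (0, -3); dR² = 82
sL = 90/10 = 9
sR = 90/82 = 45/41
mL = -1/2·sL + 0·sR = -9/2
mR = 0·sL + 1/2·sR = 45/82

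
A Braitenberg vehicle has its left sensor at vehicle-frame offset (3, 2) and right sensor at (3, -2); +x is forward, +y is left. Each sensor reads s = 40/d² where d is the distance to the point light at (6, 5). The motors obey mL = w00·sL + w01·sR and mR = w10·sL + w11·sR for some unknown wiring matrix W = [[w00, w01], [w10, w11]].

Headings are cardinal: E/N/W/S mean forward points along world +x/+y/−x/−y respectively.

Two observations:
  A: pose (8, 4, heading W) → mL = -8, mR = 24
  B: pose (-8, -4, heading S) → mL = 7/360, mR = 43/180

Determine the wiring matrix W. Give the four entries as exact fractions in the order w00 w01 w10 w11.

obs A: pose=(8,4,W) → sL=4, sR=20, mL=-8, mR=24
obs B: pose=(-8,-4,S) → sL=5/36, sR=1/10, mL=7/360, mR=43/180
sensor matrix S = [[4, 20], [5/36, 1/10]]; det S = -107/45
solve [mL_A; mL_B] = S·[w00; w01] and [mR_A; mR_B] = S·[w10; w11]:
  w00 = 1/2, w01 = -1/2, w10 = 1, w11 = 1

1/2 -1/2 1 1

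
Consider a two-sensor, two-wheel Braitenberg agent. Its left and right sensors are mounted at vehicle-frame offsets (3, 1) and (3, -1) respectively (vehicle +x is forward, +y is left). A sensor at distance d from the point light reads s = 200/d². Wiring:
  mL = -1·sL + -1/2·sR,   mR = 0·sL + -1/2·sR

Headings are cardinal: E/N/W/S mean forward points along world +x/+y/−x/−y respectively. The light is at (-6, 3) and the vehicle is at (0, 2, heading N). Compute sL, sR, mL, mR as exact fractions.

200/29 200/53 -13500/1537 -100/53

left sensor world pos  = (-1, 5); dL² = 29
right sensor world pos = (1, 5); dR² = 53
sL = 200/29 = 200/29
sR = 200/53 = 200/53
mL = -1·sL + -1/2·sR = -13500/1537
mR = 0·sL + -1/2·sR = -100/53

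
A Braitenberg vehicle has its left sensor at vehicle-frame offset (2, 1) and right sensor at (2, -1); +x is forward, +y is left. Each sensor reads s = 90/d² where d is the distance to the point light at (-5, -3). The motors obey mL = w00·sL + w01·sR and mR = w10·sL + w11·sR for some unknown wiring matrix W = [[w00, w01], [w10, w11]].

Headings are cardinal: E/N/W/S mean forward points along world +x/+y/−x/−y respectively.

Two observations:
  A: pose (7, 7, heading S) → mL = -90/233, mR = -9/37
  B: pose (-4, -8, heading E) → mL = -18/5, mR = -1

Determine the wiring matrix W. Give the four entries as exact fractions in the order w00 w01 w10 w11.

-1 0 0 -1/2

obs A: pose=(7,7,S) → sL=90/233, sR=18/37, mL=-90/233, mR=-9/37
obs B: pose=(-4,-8,E) → sL=18/5, sR=2, mL=-18/5, mR=-1
sensor matrix S = [[90/233, 18/37], [18/5, 2]]; det S = -42192/43105
solve [mL_A; mL_B] = S·[w00; w01] and [mR_A; mR_B] = S·[w10; w11]:
  w00 = -1, w01 = 0, w10 = 0, w11 = -1/2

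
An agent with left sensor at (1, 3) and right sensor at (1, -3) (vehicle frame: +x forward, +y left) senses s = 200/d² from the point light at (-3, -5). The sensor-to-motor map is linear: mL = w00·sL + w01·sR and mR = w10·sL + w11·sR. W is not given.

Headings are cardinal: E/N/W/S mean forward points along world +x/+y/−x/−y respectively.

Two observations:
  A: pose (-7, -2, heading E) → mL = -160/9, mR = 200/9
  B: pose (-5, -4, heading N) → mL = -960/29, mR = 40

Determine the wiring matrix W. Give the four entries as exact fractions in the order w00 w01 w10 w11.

obs A: pose=(-7,-2,E) → sL=40/9, sR=200/9, mL=-160/9, mR=200/9
obs B: pose=(-5,-4,N) → sL=200/29, sR=40, mL=-960/29, mR=40
sensor matrix S = [[40/9, 200/9], [200/29, 40]]; det S = 6400/261
solve [mL_A; mL_B] = S·[w00; w01] and [mR_A; mR_B] = S·[w10; w11]:
  w00 = 1, w01 = -1, w10 = 0, w11 = 1

1 -1 0 1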